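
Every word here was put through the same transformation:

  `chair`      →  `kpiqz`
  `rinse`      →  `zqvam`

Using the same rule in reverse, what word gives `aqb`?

Compare letters: c→k is +8, h→p is +8, a→i is +8 — a constant shift. It's a constant shift of +8 (ROT8).
Undoing it on aqb: a−8=s, q−8=i, b−8=t.

sit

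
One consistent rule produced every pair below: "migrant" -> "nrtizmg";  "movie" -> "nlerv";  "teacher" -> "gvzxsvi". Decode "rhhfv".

issue

Each pair mirrors across the alphabet (m↔n, i↔r, g↔t): positions sum to 25. Letters are reflected about the middle of the alphabet (position → 25−position): Atbash.
Decoding rhhfv: r↔i, h↔s, h↔s, f↔u, v↔e.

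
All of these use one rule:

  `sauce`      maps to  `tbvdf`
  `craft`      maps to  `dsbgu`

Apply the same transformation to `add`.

bee

Compare letters: s→t is +1, a→b is +1, u→v is +1 — a constant shift. Every letter moves 1 place later in the alphabet, wrapping around z→a.
Applying it to add: a+1=b, d+1=e, d+1=e.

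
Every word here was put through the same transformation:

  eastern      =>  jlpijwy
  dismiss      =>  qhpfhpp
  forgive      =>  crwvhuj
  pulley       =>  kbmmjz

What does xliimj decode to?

e(4)→j(9) and a(0)→l(11) fit y≡19x+11 (mod 26); the inverse of 19 mod 26 is 11. Treating letters as 0–25, the rule is x ↦ 19x + 11 (mod 26).
Undoing it on xliimj: x(23)→11·(23−11)≡2=c; l(11)→11·(11−11)≡0=a; i(8)→11·(8−11)≡19=t; i(8)→11·(8−11)≡19=t; m(12)→11·(12−11)≡11=l; j(9)→11·(9−11)≡4=e (all mod 26).

cattle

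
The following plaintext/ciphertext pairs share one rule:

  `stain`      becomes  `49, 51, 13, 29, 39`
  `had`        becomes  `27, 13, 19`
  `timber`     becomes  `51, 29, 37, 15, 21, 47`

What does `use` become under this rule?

53, 49, 21

With a=1..z=26, the number is 2·pos + 11.
For use: u=21→53, s=19→49, e=5→21.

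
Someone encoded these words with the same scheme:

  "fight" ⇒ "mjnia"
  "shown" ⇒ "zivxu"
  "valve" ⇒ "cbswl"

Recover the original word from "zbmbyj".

A repeating key of period 2 is used — shifts +7, +1 over and over.
Undoing it on zbmbyj: z−7=s, b−1=a, m−7=f, b−1=a, y−7=r, j−1=i.

safari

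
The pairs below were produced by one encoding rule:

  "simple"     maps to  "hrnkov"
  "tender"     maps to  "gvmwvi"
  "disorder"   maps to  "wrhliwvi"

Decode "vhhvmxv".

Each pair mirrors across the alphabet (s↔h, i↔r, m↔n): positions sum to 25. Each letter is replaced by its mirror in the alphabet: a↔z, b↔y, c↔x, and so on (the Atbash cipher).
Reversing it on vhhvmxv: v↔e, h↔s, h↔s, v↔e, m↔n, x↔c, v↔e.

essence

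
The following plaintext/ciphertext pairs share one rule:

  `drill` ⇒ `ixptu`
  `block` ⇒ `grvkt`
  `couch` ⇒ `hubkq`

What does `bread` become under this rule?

In drill: d→i is +5, r→x is +6, i→p is +7, l→t is +8 — the shift increases by 1 each position. Letter i (0-indexed) is shifted by i+5, so successive shifts are 5, 6, 7, ….
Applying it to bread: b+5=g, r+6=x, e+7=l, a+8=i, d+9=m.

gxlim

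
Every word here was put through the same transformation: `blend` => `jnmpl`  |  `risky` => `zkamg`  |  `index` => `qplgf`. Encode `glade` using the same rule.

Shifts by position in blend: pos 0: b→j (+8), pos 1: l→n (+2), pos 2: e→m (+8), pos 3: n→p (+2) — repeating every 2. A repeating key of period 2 is used — shifts +8, +2 over and over.
On glade: g+8=o, l+2=n, a+8=i, d+2=f, e+8=m.

onifm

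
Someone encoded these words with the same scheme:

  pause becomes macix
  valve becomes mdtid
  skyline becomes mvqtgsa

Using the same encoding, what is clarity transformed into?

The output letters match the input read backwards, each shifted +8: pause reversed is esuap. The word is reversed, then every letter is shifted forward by 8.
For clarity: reverse → ytiralc; then shift: y+8=g, t+8=b, i+8=q, r+8=z, a+8=i, l+8=t, c+8=k.

gbqzitk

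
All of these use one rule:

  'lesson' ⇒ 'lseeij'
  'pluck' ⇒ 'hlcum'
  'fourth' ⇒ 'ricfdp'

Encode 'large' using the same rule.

lwfqs

l(11)→l(11) and e(4)→s(18) fit y≡25x+22 (mod 26); the inverse of 25 mod 26 is 25. This is an affine cipher: with a=0,…,z=25, each position x becomes (25x+22) mod 26.
Applying it to large: l(11)→25·11+22≡11=l; a(0)→25·0+22≡22=w; r(17)→25·17+22≡5=f; g(6)→25·6+22≡16=q; e(4)→25·4+22≡18=s (all mod 26).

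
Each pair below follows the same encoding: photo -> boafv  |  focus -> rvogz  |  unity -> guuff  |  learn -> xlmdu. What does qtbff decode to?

Shifts by position in photo: pos 0: p→b (+12), pos 1: h→o (+7), pos 2: o→a (+12), pos 3: t→f (+12), pos 4: o→v (+7) — repeating every 3. The shifts repeat in a cycle of length 3: positions 0,1,… shift by +12, +7, +12, then the pattern repeats.
Reversing it on qtbff: q−12=e, t−7=m, b−12=p, f−12=t, f−7=y.

empty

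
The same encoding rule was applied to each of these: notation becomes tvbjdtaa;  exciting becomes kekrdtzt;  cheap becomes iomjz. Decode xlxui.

In notation: n→t is +6, o→v is +7, t→b is +8, a→j is +9 — the shift increases by 1 each position. Each letter shifts forward by (position + 6), i.e. 6, 7, 8, … — the shift grows by one for each successive letter.
Undoing it on xlxui: x−6=r, l−7=e, x−8=p, u−9=l, i−10=y.

reply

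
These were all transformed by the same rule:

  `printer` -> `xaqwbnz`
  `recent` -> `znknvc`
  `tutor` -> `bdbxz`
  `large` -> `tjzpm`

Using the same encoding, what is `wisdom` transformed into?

A repeating key of period 2 is used — shifts +8, +9 over and over.
Applying it to wisdom: w+8=e, i+9=r, s+8=a, d+9=m, o+8=w, m+9=v.

eramwv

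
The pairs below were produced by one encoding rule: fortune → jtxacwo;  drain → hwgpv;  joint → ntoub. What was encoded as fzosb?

In fortune: f→j is +4, o→t is +5, r→x is +6, t→a is +7 — the shift increases by 1 each position. Each letter shifts forward by (position + 4), i.e. 4, 5, 6, … — the shift grows by one for each successive letter.
Decoding fzosb: f−4=b, z−5=u, o−6=i, s−7=l, b−8=t.

built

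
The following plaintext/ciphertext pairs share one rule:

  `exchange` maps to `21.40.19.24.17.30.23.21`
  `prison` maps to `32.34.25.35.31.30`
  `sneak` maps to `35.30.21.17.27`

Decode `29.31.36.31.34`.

e is letter #5 and maps to 21: an offset of 16. Letters become their 1-based position plus 16 (so a→17, b→18, …).
Reversing it on 29.31.36.31.34: 29→(29−16)÷1=13=m, 31→(31−16)÷1=15=o, 36→(36−16)÷1=20=t, 31→(31−16)÷1=15=o, 34→(34−16)÷1=18=r.

motor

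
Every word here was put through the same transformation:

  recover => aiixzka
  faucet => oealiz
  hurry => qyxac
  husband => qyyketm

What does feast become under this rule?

oigbx

Shifts by position in recover: pos 0: r→a (+9), pos 1: e→i (+4), pos 2: c→i (+6), pos 3: o→x (+9), pos 4: v→z (+4), pos 5: e→k (+6) — repeating every 3. The shifts repeat in a cycle of length 3: positions 0,1,… shift by +9, +4, +6, then the pattern repeats.
Applying it to feast: f+9=o, e+4=i, a+6=g, s+9=b, t+4=x.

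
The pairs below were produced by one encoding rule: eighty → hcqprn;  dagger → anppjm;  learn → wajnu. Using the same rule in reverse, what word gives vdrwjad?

The output letters match the input read backwards, each shifted +9: eighty reversed is ythgie. Read the word backwards and shift each letter +9.
Decoding vdrwjad: shift back: v−9=m, d−9=u, r−9=i, w−9=n, j−9=a, a−9=r, d−9=u → muinaru; then reverse → uranium.

uranium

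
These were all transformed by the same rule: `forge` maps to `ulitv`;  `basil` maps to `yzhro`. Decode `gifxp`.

Each pair mirrors across the alphabet (f↔u, o↔l, r↔i): positions sum to 25. This is the alphabet-reversal cipher (Atbash): a becomes z, b becomes y, etc.
Undoing it on gifxp: g↔t, i↔r, f↔u, x↔c, p↔k.

truck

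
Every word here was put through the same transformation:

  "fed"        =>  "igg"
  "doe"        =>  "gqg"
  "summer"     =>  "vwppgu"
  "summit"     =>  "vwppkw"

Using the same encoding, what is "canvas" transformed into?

The shift depends on letter class: consonant f→i is +3, but vowel e→g is +2. The rule splits by letter class: vowels +2, consonants +3.
On canvas: c(cons)+3=f, a(vowel)+2=c, n(cons)+3=q, v(cons)+3=y, a(vowel)+2=c, s(cons)+3=v.

fcqycv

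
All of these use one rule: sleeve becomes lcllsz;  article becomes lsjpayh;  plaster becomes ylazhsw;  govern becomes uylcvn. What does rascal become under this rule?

shjzhy

Two steps: reverse the string, then apply a Caesar shift of +7.
Applying it to rascal: reverse → lacsar; then shift: l+7=s, a+7=h, c+7=j, s+7=z, a+7=h, r+7=y.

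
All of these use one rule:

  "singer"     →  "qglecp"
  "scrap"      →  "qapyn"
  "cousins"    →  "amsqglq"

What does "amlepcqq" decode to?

congress

Compare letters: s→q is +24, i→g is +24, n→l is +24 — a constant shift. Every letter moves 24 places later in the alphabet, wrapping around z→a.
Decoding amlepcqq: a−24=c, m−24=o, l−24=n, e−24=g, p−24=r, c−24=e, q−24=s, q−24=s.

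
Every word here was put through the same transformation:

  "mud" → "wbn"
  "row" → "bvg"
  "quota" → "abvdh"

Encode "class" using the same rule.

Two shifts are in play — +7 for a/e/i/o/u, +10 for every other letter.
Applying it to class: c(cons)+10=m, l(cons)+10=v, a(vowel)+7=h, s(cons)+10=c, s(cons)+10=c.

mvhcc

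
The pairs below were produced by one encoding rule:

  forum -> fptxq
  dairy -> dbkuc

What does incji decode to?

image

In forum: f→f is +0, o→p is +1, r→t is +2, u→x is +3 — the shift increases by 1 each position. Letter i (0-indexed) is shifted by i+0, so successive shifts are 0, 1, 2, ….
Undoing it on incji: i−0=i, n−1=m, c−2=a, j−3=g, i−4=e.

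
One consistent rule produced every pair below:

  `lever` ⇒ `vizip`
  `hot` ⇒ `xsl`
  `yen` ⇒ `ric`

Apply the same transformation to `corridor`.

The output letters match the input read backwards, each shifted +4: lever reversed is revel. The word is reversed, then every letter is shifted forward by 4.
Applying it to corridor: reverse → rodirroc; then shift: r+4=v, o+4=s, d+4=h, i+4=m, r+4=v, r+4=v, o+4=s, c+4=g.

vshmvvsg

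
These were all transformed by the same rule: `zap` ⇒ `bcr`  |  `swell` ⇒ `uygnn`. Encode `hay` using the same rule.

This is a Caesar cipher with shift 2.
Applying it to hay: h+2=j, a+2=c, y+2=a.

jca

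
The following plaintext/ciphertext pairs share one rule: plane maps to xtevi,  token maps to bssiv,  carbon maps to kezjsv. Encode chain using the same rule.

The shift depends on letter class: consonant p→x is +8, but vowel a→e is +4. Vowels shift forward by 4 and consonants shift forward by 8.
Applying it to chain: c(cons)+8=k, h(cons)+8=p, a(vowel)+4=e, i(vowel)+4=m, n(cons)+8=v.

kpemv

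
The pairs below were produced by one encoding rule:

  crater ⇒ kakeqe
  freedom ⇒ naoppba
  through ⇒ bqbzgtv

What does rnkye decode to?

The shift increases by 1 at each position, starting from +8: 8, 9, 10, ….
Undoing it on rnkye: r−8=j, n−9=e, k−10=a, y−11=n, e−12=s.

jeans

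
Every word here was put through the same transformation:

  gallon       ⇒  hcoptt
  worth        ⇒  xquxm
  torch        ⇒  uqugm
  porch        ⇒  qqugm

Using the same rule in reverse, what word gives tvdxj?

In gallon: g→h is +1, a→c is +2, l→o is +3, l→p is +4 — the shift increases by 1 each position. The shift increases by 1 at each position, starting from +1: 1, 2, 3, ….
Reversing it on tvdxj: t−1=s, v−2=t, d−3=a, x−4=t, j−5=e.

state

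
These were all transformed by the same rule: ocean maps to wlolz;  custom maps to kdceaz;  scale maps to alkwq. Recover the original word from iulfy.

In ocean: o→w is +8, c→l is +9, e→o is +10, a→l is +11 — the shift increases by 1 each position. Letter i (0-indexed) is shifted by i+8, so successive shifts are 8, 9, 10, ….
Decoding iulfy: i−8=a, u−9=l, l−10=b, f−11=u, y−12=m.

album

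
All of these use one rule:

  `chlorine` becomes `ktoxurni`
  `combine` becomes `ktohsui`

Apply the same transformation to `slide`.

kjory

The output letters match the input read backwards, each shifted +6: chlorine reversed is enirolhc. Read the word backwards and shift each letter +6.
Applying it to slide: reverse → edils; then shift: e+6=k, d+6=j, i+6=o, l+6=r, s+6=y.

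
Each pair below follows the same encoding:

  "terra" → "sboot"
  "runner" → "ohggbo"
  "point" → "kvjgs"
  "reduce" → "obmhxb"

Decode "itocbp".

t(19)→s(18) and e(4)→b(1) fit y≡15x+19 (mod 26); the inverse of 15 mod 26 is 7. Treating letters as 0–25, the rule is x ↦ 15x + 19 (mod 26).
Undoing it on itocbp: i(8)→7·(8−19)≡1=b; t(19)→7·(19−19)≡0=a; o(14)→7·(14−19)≡17=r; c(2)→7·(2−19)≡11=l; b(1)→7·(1−19)≡4=e; p(15)→7·(15−19)≡24=y (all mod 26).

barley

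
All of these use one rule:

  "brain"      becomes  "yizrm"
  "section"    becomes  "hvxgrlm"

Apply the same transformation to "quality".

jfzorgb

Each pair mirrors across the alphabet (b↔y, r↔i, a↔z): positions sum to 25. This is the alphabet-reversal cipher (Atbash): a becomes z, b becomes y, etc.
Applying it to quality: q↔j, u↔f, a↔z, l↔o, i↔r, t↔g, y↔b.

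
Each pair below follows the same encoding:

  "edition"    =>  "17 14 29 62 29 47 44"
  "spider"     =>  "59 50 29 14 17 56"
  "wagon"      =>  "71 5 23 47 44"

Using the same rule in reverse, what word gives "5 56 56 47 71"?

e(#5)→17 and d(#4)→14: differences scale by 3, so n = 3·pos + 2. The formula is n = 3×(alphabet index, a=1) + 2.
Decoding 5 56 56 47 71: 5→(5−2)÷3=1=a, 56→(56−2)÷3=18=r, 56→(56−2)÷3=18=r, 47→(47−2)÷3=15=o, 71→(71−2)÷3=23=w.

arrow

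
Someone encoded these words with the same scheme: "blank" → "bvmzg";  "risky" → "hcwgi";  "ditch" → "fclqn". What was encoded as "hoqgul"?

Each letter's alphabet position (a=0..z=25) is mapped through 15·x+12 mod 26 — an affine cipher.
Undoing it on hoqgul: h(7)→7·(7−12)≡17=r; o(14)→7·(14−12)≡14=o; q(16)→7·(16−12)≡2=c; g(6)→7·(6−12)≡10=k; u(20)→7·(20−12)≡4=e; l(11)→7·(11−12)≡19=t (all mod 26).

rocket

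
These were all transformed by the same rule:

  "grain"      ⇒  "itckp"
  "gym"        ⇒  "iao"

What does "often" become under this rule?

qhvgp

It's a constant shift of +2 (ROT2).
For often: o+2=q, f+2=h, t+2=v, e+2=g, n+2=p.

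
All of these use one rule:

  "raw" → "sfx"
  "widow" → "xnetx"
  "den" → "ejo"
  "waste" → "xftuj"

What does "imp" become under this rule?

The shift depends on letter class: consonant r→s is +1, but vowel a→f is +5. The rule splits by letter class: vowels +5, consonants +1.
Applying it to imp: i(vowel)+5=n, m(cons)+1=n, p(cons)+1=q.

nnq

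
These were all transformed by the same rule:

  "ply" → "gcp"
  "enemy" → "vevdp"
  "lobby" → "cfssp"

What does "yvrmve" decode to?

heaven

Each letter is shifted forward by 17 in the alphabet (a Caesar shift of +17).
Reversing it on yvrmve: y−17=h, v−17=e, r−17=a, m−17=v, v−17=e, e−17=n.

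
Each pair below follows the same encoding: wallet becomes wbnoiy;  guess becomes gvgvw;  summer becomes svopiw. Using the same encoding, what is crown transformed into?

csqzr

Each letter shifts forward by its position index (0, 1, 2, …) — the shift grows by one for each successive letter.
For crown: c+0=c, r+1=s, o+2=q, w+3=z, n+4=r.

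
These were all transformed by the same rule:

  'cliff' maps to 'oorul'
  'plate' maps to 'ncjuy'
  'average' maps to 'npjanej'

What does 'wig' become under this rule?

prf

The output letters match the input read backwards, each shifted +9: cliff reversed is ffilc. Read the word backwards and shift each letter +9.
On wig: reverse → giw; then shift: g+9=p, i+9=r, w+9=f.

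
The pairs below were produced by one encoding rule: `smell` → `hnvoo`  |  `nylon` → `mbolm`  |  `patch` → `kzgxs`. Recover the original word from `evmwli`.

Each pair mirrors across the alphabet (s↔h, m↔n, e↔v): positions sum to 25. Each letter is replaced by its mirror in the alphabet: a↔z, b↔y, c↔x, and so on (the Atbash cipher).
Reversing it on evmwli: e↔v, v↔e, m↔n, w↔d, l↔o, i↔r.

vendor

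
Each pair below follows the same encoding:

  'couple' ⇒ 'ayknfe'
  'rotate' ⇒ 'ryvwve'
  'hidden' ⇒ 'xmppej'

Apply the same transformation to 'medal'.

Each letter's alphabet position (a=0..z=25) is mapped through 15·x+22 mod 26 — an affine cipher.
On medal: m(12)→15·12+22≡20=u; e(4)→15·4+22≡4=e; d(3)→15·3+22≡15=p; a(0)→15·0+22≡22=w; l(11)→15·11+22≡5=f (all mod 26).

uepwf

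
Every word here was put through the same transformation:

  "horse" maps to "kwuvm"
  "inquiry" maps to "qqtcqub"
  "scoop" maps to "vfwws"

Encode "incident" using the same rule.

qqfqgmqw

The shift depends on letter class: consonant h→k is +3, but vowel o→w is +8. Two shifts are in play — +8 for a/e/i/o/u, +3 for every other letter.
Applying it to incident: i(vowel)+8=q, n(cons)+3=q, c(cons)+3=f, i(vowel)+8=q, d(cons)+3=g, e(vowel)+8=m, n(cons)+3=q, t(cons)+3=w.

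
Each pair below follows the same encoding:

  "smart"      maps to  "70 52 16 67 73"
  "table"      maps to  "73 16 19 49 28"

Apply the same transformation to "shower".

s(#19)→70 and m(#13)→52: differences scale by 3, so n = 3·pos + 13. Each letter becomes 3×(its alphabet position, a=1..z=26) + 13.
On shower: s=19→70, h=8→37, o=15→58, w=23→82, e=5→28, r=18→67.

70 37 58 82 28 67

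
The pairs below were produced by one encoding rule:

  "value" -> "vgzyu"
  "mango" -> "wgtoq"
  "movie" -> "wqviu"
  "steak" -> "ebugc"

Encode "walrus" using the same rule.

v(21)→v(21) and a(0)→g(6) fit y≡23x+6 (mod 26); the inverse of 23 mod 26 is 17. Treating letters as 0–25, the rule is x ↦ 23x + 6 (mod 26).
Applying it to walrus: w(22)→23·22+6≡18=s; a(0)→23·0+6≡6=g; l(11)→23·11+6≡25=z; r(17)→23·17+6≡7=h; u(20)→23·20+6≡24=y; s(18)→23·18+6≡4=e (all mod 26).

sgzhye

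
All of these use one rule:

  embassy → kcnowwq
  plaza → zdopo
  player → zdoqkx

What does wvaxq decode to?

e(4)→k(10) and m(12)→c(2) fit y≡25x+14 (mod 26); the inverse of 25 mod 26 is 25. This is an affine cipher: with a=0,…,z=25, each position x becomes (25x+14) mod 26.
Decoding wvaxq: w(22)→25·(22−14)≡18=s; v(21)→25·(21−14)≡19=t; a(0)→25·(0−14)≡14=o; x(23)→25·(23−14)≡17=r; q(16)→25·(16−14)≡24=y (all mod 26).

story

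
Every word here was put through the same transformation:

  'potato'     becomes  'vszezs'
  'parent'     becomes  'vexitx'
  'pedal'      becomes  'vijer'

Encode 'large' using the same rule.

A repeating key of period 2 is used — shifts +6, +4 over and over.
For large: l+6=r, a+4=e, r+6=x, g+4=k, e+6=k.

rexkk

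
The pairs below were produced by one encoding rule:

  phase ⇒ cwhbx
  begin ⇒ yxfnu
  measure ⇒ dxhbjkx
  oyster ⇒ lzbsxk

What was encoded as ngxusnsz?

identity

p(15)→c(2) and h(7)→w(22) fit y≡17x+7 (mod 26); the inverse of 17 mod 26 is 23. This is an affine cipher: with a=0,…,z=25, each position x becomes (17x+7) mod 26.
Undoing it on ngxusnsz: n(13)→23·(13−7)≡8=i; g(6)→23·(6−7)≡3=d; x(23)→23·(23−7)≡4=e; u(20)→23·(20−7)≡13=n; s(18)→23·(18−7)≡19=t; n(13)→23·(13−7)≡8=i; s(18)→23·(18−7)≡19=t; z(25)→23·(25−7)≡24=y (all mod 26).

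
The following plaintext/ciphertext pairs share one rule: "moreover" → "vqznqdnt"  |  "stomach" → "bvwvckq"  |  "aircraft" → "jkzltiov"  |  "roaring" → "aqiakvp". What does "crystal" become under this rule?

ltgbviu

Shifts by position in moreover: pos 0: m→v (+9), pos 1: o→q (+2), pos 2: r→z (+8), pos 3: e→n (+9), pos 4: o→q (+2), pos 5: v→d (+8) — repeating every 3. The shifts repeat in a cycle of length 3: positions 0,1,… shift by +9, +2, +8, then the pattern repeats.
For crystal: c+9=l, r+2=t, y+8=g, s+9=b, t+2=v, a+8=i, l+9=u.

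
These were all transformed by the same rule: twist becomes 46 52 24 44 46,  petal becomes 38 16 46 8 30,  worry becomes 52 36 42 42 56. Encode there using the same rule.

t(#20)→46 and w(#23)→52: differences scale by 2, so n = 2·pos + 6. Each letter becomes 2×(its alphabet position, a=1..z=26) + 6.
On there: t=20→46, h=8→22, e=5→16, r=18→42, e=5→16.

46 22 16 42 16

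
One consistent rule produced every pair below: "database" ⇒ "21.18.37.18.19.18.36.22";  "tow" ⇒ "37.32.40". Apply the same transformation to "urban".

38.35.19.18.31

d is letter #4 and maps to 21: an offset of 17. Each letter is replaced by its alphabet position (a=1..z=26) + 17.
On urban: u=21→38, r=18→35, b=2→19, a=1→18, n=14→31.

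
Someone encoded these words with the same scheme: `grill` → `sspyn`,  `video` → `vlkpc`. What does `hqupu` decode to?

ninja

Read the word backwards and shift each letter +7.
Reversing it on hqupu: shift back: h−7=a, q−7=j, u−7=n, p−7=i, u−7=n → ajnin; then reverse → ninja.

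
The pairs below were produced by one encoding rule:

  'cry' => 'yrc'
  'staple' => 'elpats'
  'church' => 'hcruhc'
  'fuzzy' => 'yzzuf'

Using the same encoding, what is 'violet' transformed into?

The output letters match the input read backwards: cry reversed is yrc. It's just the letters in reverse order.
On violet: reverse → teloiv.

teloiv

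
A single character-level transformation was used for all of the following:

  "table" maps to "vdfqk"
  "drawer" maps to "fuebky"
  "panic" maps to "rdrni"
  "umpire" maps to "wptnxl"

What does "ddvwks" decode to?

barrel

In table: t→v is +2, a→d is +3, b→f is +4, l→q is +5 — the shift increases by 1 each position. Each letter shifts forward by (position + 2), i.e. 2, 3, 4, … — the shift grows by one for each successive letter.
Decoding ddvwks: d−2=b, d−3=a, v−4=r, w−5=r, k−6=e, s−7=l.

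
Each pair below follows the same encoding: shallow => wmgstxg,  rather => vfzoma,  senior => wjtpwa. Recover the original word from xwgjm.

trace

Letter i (0-indexed) is shifted by i+4, so successive shifts are 4, 5, 6, ….
Reversing it on xwgjm: x−4=t, w−5=r, g−6=a, j−7=c, m−8=e.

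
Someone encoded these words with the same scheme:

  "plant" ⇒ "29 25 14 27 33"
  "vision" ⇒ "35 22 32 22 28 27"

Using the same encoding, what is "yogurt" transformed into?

Letters become their 1-based position plus 13 (so a→14, b→15, …).
For yogurt: y=25→38, o=15→28, g=7→20, u=21→34, r=18→31, t=20→33.

38 28 20 34 31 33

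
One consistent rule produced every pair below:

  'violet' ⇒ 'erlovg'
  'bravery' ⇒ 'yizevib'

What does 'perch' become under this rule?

Each pair mirrors across the alphabet (v↔e, i↔r, o↔l): positions sum to 25. Each letter is replaced by its mirror in the alphabet: a↔z, b↔y, c↔x, and so on (the Atbash cipher).
On perch: p↔k, e↔v, r↔i, c↔x, h↔s.

kvixs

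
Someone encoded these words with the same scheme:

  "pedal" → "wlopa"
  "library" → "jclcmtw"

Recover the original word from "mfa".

The output letters match the input read backwards, each shifted +11: pedal reversed is ladep. Read the word backwards and shift each letter +11.
Decoding mfa: shift back: m−11=b, f−11=u, a−11=p → bup; then reverse → pub.

pub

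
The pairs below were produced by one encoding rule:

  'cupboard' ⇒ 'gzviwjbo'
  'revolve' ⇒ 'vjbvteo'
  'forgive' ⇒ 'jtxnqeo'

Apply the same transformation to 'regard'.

vjmhzm

Letter i (0-indexed) is shifted by i+4, so successive shifts are 4, 5, 6, ….
For regard: r+4=v, e+5=j, g+6=m, a+7=h, r+8=z, d+9=m.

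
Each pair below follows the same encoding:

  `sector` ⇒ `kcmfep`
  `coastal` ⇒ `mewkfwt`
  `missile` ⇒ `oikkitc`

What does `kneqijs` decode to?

showing

s(18)→k(10) and e(4)→c(2) fit y≡21x+22 (mod 26); the inverse of 21 mod 26 is 5. Treating letters as 0–25, the rule is x ↦ 21x + 22 (mod 26).
Decoding kneqijs: k(10)→5·(10−22)≡18=s; n(13)→5·(13−22)≡7=h; e(4)→5·(4−22)≡14=o; q(16)→5·(16−22)≡22=w; i(8)→5·(8−22)≡8=i; j(9)→5·(9−22)≡13=n; s(18)→5·(18−22)≡6=g (all mod 26).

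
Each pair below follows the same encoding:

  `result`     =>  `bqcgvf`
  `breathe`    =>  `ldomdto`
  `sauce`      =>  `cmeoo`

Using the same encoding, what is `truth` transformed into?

ddefr

Shifts by position in result: pos 0: r→b (+10), pos 1: e→q (+12), pos 2: s→c (+10), pos 3: u→g (+12) — repeating every 2. It's a Vigenère-style cipher with numeric key [10,12]: position i shifts by key[i mod 2].
On truth: t+10=d, r+12=d, u+10=e, t+12=f, h+10=r.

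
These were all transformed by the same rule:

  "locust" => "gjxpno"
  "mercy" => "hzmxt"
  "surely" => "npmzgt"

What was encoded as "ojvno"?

This is a Caesar cipher with shift 21.
Decoding ojvno: o−21=t, j−21=o, v−21=a, n−21=s, o−21=t.

toast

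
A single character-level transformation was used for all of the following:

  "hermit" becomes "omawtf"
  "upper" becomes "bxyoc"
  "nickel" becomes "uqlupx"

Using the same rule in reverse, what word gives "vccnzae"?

In hermit: h→o is +7, e→m is +8, r→a is +9, m→w is +10 — the shift increases by 1 each position. The shift increases by 1 at each position, starting from +7: 7, 8, 9, ….
Reversing it on vccnzae: v−7=o, c−8=u, c−9=t, n−10=d, z−11=o, a−12=o, e−13=r.

outdoor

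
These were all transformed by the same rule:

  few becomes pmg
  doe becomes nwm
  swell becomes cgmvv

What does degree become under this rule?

nmqbmm

The shift depends on letter class: consonant f→p is +10, but vowel e→m is +8. Vowels shift forward by 8 and consonants shift forward by 10.
Applying it to degree: d(cons)+10=n, e(vowel)+8=m, g(cons)+10=q, r(cons)+10=b, e(vowel)+8=m, e(vowel)+8=m.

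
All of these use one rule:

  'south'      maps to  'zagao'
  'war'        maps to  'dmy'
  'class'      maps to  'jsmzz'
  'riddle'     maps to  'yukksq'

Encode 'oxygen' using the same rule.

aefnqu

Vowels shift forward by 12 and consonants shift forward by 7.
For oxygen: o(vowel)+12=a, x(cons)+7=e, y(cons)+7=f, g(cons)+7=n, e(vowel)+12=q, n(cons)+7=u.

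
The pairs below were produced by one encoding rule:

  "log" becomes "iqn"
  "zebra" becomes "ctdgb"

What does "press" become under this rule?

uugtr

The output letters match the input read backwards, each shifted +2: log reversed is gol. Read the word backwards and shift each letter +2.
On press: reverse → sserp; then shift: s+2=u, s+2=u, e+2=g, r+2=t, p+2=r.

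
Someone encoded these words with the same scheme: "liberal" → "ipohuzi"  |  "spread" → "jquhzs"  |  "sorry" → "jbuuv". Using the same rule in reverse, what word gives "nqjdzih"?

upscale

Treating letters as 0–25, the rule is x ↦ 15x + 25 (mod 26).
Reversing it on nqjdzih: n(13)→7·(13−25)≡20=u; q(16)→7·(16−25)≡15=p; j(9)→7·(9−25)≡18=s; d(3)→7·(3−25)≡2=c; z(25)→7·(25−25)≡0=a; i(8)→7·(8−25)≡11=l; h(7)→7·(7−25)≡4=e (all mod 26).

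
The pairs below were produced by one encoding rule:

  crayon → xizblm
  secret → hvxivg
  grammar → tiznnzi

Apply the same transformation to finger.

Each pair mirrors across the alphabet (c↔x, r↔i, a↔z): positions sum to 25. Letters are reflected about the middle of the alphabet (position → 25−position): Atbash.
For finger: f↔u, i↔r, n↔m, g↔t, e↔v, r↔i.

urmtvi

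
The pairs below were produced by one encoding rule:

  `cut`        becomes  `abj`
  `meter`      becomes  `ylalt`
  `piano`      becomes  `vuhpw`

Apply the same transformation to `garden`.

ulkyhn

The output letters match the input read backwards, each shifted +7: cut reversed is tuc. Two steps: reverse the string, then apply a Caesar shift of +7.
For garden: reverse → nedrag; then shift: n+7=u, e+7=l, d+7=k, r+7=y, a+7=h, g+7=n.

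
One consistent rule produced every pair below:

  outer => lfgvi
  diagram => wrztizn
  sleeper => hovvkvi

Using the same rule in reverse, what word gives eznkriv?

Each pair mirrors across the alphabet (o↔l, u↔f, t↔g): positions sum to 25. Letters are reflected about the middle of the alphabet (position → 25−position): Atbash.
Reversing it on eznkriv: e↔v, z↔a, n↔m, k↔p, r↔i, i↔r, v↔e.

vampire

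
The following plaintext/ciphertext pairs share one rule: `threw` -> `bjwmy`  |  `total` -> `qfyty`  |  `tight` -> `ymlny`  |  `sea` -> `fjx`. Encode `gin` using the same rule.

snl

The word is reversed, then every letter is shifted forward by 5.
Applying it to gin: reverse → nig; then shift: n+5=s, i+5=n, g+5=l.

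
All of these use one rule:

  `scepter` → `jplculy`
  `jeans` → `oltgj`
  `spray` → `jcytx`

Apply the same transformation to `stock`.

jurpz

s(18)→j(9) and c(2)→p(15) fit y≡11x+19 (mod 26); the inverse of 11 mod 26 is 19. Treating letters as 0–25, the rule is x ↦ 11x + 19 (mod 26).
On stock: s(18)→11·18+19≡9=j; t(19)→11·19+19≡20=u; o(14)→11·14+19≡17=r; c(2)→11·2+19≡15=p; k(10)→11·10+19≡25=z (all mod 26).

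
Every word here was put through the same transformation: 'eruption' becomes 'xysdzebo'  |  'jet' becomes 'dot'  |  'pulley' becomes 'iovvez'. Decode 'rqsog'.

Read the word backwards and shift each letter +10.
Undoing it on rqsog: shift back: r−10=h, q−10=g, s−10=i, o−10=e, g−10=w → hgiew; then reverse → weigh.

weigh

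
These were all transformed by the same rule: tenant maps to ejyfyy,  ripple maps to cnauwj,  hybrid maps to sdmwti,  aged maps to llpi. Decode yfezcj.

nature

The shifts repeat in a cycle of length 2: positions 0,1,… shift by +11, +5, then the pattern repeats.
Decoding yfezcj: y−11=n, f−5=a, e−11=t, z−5=u, c−11=r, j−5=e.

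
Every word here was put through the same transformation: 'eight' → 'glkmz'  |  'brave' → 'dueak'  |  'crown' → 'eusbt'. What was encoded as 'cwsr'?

atom

In eight: e→g is +2, i→l is +3, g→k is +4, h→m is +5 — the shift increases by 1 each position. Each letter shifts forward by (position + 2), i.e. 2, 3, 4, … — the shift grows by one for each successive letter.
Reversing it on cwsr: c−2=a, w−3=t, s−4=o, r−5=m.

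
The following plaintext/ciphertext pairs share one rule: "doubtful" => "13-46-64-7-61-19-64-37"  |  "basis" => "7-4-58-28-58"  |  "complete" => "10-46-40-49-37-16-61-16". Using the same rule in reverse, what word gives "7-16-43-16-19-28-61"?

d(#4)→13 and o(#15)→46: differences scale by 3, so n = 3·pos + 1. Each letter becomes 3×(its alphabet position, a=1..z=26) + 1.
Reversing it on 7-16-43-16-19-28-61: 7→(7−1)÷3=2=b, 16→(16−1)÷3=5=e, 43→(43−1)÷3=14=n, 16→(16−1)÷3=5=e, 19→(19−1)÷3=6=f, 28→(28−1)÷3=9=i, 61→(61−1)÷3=20=t.

benefit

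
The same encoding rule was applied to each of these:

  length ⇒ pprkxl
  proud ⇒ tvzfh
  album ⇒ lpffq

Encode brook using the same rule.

fvzzo

The rule splits by letter class: vowels +11, consonants +4.
Applying it to brook: b(cons)+4=f, r(cons)+4=v, o(vowel)+11=z, o(vowel)+11=z, k(cons)+4=o.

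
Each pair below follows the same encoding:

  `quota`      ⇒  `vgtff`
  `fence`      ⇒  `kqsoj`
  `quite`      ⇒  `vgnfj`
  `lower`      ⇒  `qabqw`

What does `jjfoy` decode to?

exact

A repeating key of period 2 is used — shifts +5, +12 over and over.
Decoding jjfoy: j−5=e, j−12=x, f−5=a, o−12=c, y−5=t.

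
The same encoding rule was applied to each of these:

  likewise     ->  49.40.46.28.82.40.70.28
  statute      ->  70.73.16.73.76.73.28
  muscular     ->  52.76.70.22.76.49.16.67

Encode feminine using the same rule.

31.28.52.40.55.40.55.28

l(#12)→49 and i(#9)→40: differences scale by 3, so n = 3·pos + 13. With a=1..z=26, the number is 3·pos + 13.
On feminine: f=6→31, e=5→28, m=13→52, i=9→40, n=14→55, i=9→40, n=14→55, e=5→28.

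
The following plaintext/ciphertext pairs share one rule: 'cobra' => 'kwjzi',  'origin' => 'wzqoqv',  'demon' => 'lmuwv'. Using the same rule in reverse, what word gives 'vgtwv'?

nylon

Compare letters: c→k is +8, o→w is +8, b→j is +8 — a constant shift. Every letter moves 8 places later in the alphabet, wrapping around z→a.
Reversing it on vgtwv: v−8=n, g−8=y, t−8=l, w−8=o, v−8=n.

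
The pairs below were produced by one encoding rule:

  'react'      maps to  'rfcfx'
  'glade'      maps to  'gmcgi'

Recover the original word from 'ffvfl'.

The shift increases by 1 at each position, starting from +0: 0, 1, 2, ….
Undoing it on ffvfl: f−0=f, f−1=e, v−2=t, f−3=c, l−4=h.

fetch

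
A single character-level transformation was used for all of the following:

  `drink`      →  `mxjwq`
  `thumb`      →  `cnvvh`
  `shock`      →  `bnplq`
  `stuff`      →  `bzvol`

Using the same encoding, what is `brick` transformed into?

kxjlq

A repeating key of period 3 is used — shifts +9, +6, +1 over and over.
For brick: b+9=k, r+6=x, i+1=j, c+9=l, k+6=q.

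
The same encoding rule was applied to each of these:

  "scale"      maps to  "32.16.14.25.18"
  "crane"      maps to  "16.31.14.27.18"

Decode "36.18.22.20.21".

weigh

The number is (letter's place in the alphabet, a=1) + 13.
Undoing it on 36.18.22.20.21: 36→(36−13)÷1=23=w, 18→(18−13)÷1=5=e, 22→(22−13)÷1=9=i, 20→(20−13)÷1=7=g, 21→(21−13)÷1=8=h.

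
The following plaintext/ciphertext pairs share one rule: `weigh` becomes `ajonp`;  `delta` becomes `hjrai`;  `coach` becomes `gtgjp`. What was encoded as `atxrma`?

Letter i (0-indexed) is shifted by i+4, so successive shifts are 4, 5, 6, ….
Decoding atxrma: a−4=w, t−5=o, x−6=r, r−7=k, m−8=e, a−9=r.

worker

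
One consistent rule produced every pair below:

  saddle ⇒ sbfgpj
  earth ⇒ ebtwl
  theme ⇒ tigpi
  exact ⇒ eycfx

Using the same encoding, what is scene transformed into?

sdgqi

In saddle: s→s is +0, a→b is +1, d→f is +2, d→g is +3 — the shift increases by 1 each position. Letter i (0-indexed) is shifted by i+0, so successive shifts are 0, 1, 2, ….
For scene: s+0=s, c+1=d, e+2=g, n+3=q, e+4=i.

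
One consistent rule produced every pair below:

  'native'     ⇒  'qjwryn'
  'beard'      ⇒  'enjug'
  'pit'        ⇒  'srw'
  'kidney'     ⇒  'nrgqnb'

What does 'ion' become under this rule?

Two shifts are in play — +9 for a/e/i/o/u, +3 for every other letter.
Applying it to ion: i(vowel)+9=r, o(vowel)+9=x, n(cons)+3=q.

rxq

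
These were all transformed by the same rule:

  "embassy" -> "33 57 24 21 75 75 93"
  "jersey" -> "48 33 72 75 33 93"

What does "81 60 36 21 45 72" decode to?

Each letter becomes 3×(its alphabet position, a=1..z=26) + 18.
Undoing it on 81 60 36 21 45 72: 81→(81−18)÷3=21=u, 60→(60−18)÷3=14=n, 36→(36−18)÷3=6=f, 21→(21−18)÷3=1=a, 45→(45−18)÷3=9=i, 72→(72−18)÷3=18=r.

unfair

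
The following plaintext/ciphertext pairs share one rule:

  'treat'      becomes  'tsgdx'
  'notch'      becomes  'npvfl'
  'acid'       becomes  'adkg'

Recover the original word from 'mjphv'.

miner

In treat: t→t is +0, r→s is +1, e→g is +2, a→d is +3 — the shift increases by 1 each position. Each letter shifts forward by its position index (0, 1, 2, …) — the shift grows by one for each successive letter.
Decoding mjphv: m−0=m, j−1=i, p−2=n, h−3=e, v−4=r.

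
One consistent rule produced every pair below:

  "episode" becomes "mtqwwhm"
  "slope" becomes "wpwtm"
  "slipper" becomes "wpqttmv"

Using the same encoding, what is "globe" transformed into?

Two shifts are in play — +8 for a/e/i/o/u, +4 for every other letter.
On globe: g(cons)+4=k, l(cons)+4=p, o(vowel)+8=w, b(cons)+4=f, e(vowel)+8=m.

kpwfm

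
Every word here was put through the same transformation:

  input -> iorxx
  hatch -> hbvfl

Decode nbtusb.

narrow

In input: i→i is +0, n→o is +1, p→r is +2, u→x is +3 — the shift increases by 1 each position. Letter i (0-indexed) is shifted by i+0, so successive shifts are 0, 1, 2, ….
Decoding nbtusb: n−0=n, b−1=a, t−2=r, u−3=r, s−4=o, b−5=w.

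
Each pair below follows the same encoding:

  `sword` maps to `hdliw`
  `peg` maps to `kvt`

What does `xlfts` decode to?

This is the alphabet-reversal cipher (Atbash): a becomes z, b becomes y, etc.
Decoding xlfts: x↔c, l↔o, f↔u, t↔g, s↔h.

cough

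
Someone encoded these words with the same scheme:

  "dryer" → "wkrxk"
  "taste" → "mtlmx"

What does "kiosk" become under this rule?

dbhld

Compare letters: d→w is +19, r→k is +19, y→r is +19 — a constant shift. This is a Caesar cipher with shift 19.
On kiosk: k+19=d, i+19=b, o+19=h, s+19=l, k+19=d.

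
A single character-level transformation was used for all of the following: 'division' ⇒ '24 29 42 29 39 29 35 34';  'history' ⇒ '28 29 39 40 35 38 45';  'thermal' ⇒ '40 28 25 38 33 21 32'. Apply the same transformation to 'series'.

39 25 38 29 25 39

The number is (letter's place in the alphabet, a=1) + 20.
Applying it to series: s=19→39, e=5→25, r=18→38, i=9→29, e=5→25, s=19→39.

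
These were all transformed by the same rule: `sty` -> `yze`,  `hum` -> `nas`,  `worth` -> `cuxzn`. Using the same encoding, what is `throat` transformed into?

znxugz

Compare letters: s→y is +6, t→z is +6, y→e is +6 — a constant shift. Every letter moves 6 places later in the alphabet, wrapping around z→a.
On throat: t+6=z, h+6=n, r+6=x, o+6=u, a+6=g, t+6=z.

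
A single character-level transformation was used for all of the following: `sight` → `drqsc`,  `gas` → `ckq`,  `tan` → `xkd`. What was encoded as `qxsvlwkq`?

The output letters match the input read backwards, each shifted +10: sight reversed is thgis. The word is reversed, then every letter is shifted forward by 10.
Undoing it on qxsvlwkq: shift back: q−10=g, x−10=n, s−10=i, v−10=l, l−10=b, w−10=m, k−10=a, q−10=g → gnilbmag; then reverse → gambling.

gambling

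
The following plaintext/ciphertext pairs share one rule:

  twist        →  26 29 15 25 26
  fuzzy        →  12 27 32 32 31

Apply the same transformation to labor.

18 7 8 21 24

t is letter #20 and maps to 26: an offset of 6. Letters become their 1-based position plus 6 (so a→7, b→8, …).
Applying it to labor: l=12→18, a=1→7, b=2→8, o=15→21, r=18→24.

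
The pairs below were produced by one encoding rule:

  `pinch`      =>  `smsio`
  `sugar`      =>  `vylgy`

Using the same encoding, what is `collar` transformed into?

In pinch: p→s is +3, i→m is +4, n→s is +5, c→i is +6 — the shift increases by 1 each position. Letter i (0-indexed) is shifted by i+3, so successive shifts are 3, 4, 5, ….
For collar: c+3=f, o+4=s, l+5=q, l+6=r, a+7=h, r+8=z.

fsqrhz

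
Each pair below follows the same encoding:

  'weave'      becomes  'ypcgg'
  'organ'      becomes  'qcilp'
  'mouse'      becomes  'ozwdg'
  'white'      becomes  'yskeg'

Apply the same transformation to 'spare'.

Shifts by position in weave: pos 0: w→y (+2), pos 1: e→p (+11), pos 2: a→c (+2), pos 3: v→g (+11) — repeating every 2. A repeating key of period 2 is used — shifts +2, +11 over and over.
On spare: s+2=u, p+11=a, a+2=c, r+11=c, e+2=g.

uaccg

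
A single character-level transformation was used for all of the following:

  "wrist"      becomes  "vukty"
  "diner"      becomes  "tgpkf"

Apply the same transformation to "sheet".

vggju

The output letters match the input read backwards, each shifted +2: wrist reversed is tsirw. The word is reversed, then every letter is shifted forward by 2.
Applying it to sheet: reverse → teehs; then shift: t+2=v, e+2=g, e+2=g, h+2=j, s+2=u.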